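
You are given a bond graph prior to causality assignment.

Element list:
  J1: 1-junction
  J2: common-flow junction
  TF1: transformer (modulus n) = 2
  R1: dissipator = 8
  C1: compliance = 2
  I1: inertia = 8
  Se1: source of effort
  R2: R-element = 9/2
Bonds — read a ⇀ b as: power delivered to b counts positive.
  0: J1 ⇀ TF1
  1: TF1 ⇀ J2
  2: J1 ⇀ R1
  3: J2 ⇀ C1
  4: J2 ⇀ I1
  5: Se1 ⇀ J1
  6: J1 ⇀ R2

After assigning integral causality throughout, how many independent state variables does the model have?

2  (C1, I1 all integral)

bond 5 |J1  (Se1 (Se) sets effort on bond)
bond 3 |J2  (prefer integral on C1)
bond 4 |I1  (I1 integral (f out))
bond 1 |J2  (common-f at J2 fixed by 4)
bond 0 |TF1  (TF1: transformer flips bond 1)
bond 2 |J1  (1-jn J1 has f-setter on 0)
bond 6 |J1  (common-f at J1 fixed by 0)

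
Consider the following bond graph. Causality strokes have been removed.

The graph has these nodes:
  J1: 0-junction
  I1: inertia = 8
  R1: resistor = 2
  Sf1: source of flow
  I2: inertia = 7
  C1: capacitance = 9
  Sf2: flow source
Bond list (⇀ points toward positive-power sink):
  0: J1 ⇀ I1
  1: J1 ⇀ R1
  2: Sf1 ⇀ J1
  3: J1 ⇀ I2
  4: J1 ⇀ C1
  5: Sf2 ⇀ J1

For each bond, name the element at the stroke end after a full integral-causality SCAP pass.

β0 stroke at I1
β1 stroke at R1
β2 stroke at Sf1
β3 stroke at I2
β4 stroke at J1
β5 stroke at Sf2

bond 2 |Sf1  (Sf1: flow source, stroke at near end)
bond 5 |Sf2  (source Sf2 imposes f)
bond 0 |I1  (I1 integral (f out))
bond 3 |I2  (I2: I, integral causality)
bond 4 |J1  (C1 integral (e out))
bond 1 |R1  (J1: bond 4 brought effort, rest push out)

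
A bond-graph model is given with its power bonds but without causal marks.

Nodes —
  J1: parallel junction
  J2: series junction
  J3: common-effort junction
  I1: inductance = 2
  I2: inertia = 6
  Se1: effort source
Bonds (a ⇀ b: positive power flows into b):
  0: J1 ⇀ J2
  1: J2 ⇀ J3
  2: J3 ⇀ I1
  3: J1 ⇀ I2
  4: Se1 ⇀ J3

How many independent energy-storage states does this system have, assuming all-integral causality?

2  (I1, I2 all integral)

β4 |J3  (Se1: effort source, stroke at far end)
β1 |J2  (J3 effort already set via bond 4)
β2 |I1  (J3 effort already set via bond 4)
β0 |J1  (J2 needs exactly one f-in)
β3 |I2  (0-jn J1 has e-setter on 0)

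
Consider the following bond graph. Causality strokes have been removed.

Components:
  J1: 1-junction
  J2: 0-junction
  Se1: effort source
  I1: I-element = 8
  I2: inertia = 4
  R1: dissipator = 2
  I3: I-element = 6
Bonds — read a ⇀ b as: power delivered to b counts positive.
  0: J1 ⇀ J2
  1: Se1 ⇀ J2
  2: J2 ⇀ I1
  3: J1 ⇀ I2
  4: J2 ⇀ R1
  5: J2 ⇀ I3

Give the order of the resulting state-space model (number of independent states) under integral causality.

3  (I1, I2, I3 all integral)

b1 stroke at J2  (Se1: effort source, stroke at far end)
b0 stroke at J1  (J2: bond 1 brought effort, rest push out)
b2 stroke at I1  (J2: bond 1 brought effort, rest push out)
b4 stroke at R1  (common-e at J2 fixed by 1)
b5 stroke at I3  (common-e at J2 fixed by 1)
b3 stroke at I2  (only one flow-in slot at J1)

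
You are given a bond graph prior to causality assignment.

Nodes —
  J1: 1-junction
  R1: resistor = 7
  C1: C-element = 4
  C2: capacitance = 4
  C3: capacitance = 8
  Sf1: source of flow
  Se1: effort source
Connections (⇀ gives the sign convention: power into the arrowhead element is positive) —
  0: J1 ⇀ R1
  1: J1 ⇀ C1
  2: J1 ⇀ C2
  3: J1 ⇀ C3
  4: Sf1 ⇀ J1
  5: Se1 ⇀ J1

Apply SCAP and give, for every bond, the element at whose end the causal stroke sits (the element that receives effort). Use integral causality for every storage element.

β0 stroke at J1
β1 stroke at J1
β2 stroke at J1
β3 stroke at J1
β4 stroke at Sf1
β5 stroke at J1

bond 4 stroke→Sf1  (Sf1: flow source, stroke at near end)
bond 5 stroke→J1  (source Se1 imposes e)
bond 0 stroke→J1  (J1: bond 4 brought flow, rest push out)
bond 1 stroke→J1  (J1: bond 4 brought flow, rest push out)
bond 2 stroke→J1  (J1: bond 4 brought flow, rest push out)
bond 3 stroke→J1  (J1 flow already set via bond 4)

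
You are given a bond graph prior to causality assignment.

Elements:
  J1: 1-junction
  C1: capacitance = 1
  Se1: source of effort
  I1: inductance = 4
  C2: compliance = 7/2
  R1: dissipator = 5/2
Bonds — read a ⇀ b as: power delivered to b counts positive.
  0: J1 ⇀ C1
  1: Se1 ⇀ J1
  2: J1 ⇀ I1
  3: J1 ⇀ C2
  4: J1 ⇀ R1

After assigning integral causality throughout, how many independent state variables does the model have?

b1 |J1  (Se1: effort source, stroke at far end)
b0 |J1  (C1: C, integral causality)
b2 |I1  (I1 integral (f out))
b3 |J1  (1-jn J1 has f-setter on 2)
b4 |J1  (1-jn J1 has f-setter on 2)

3  (C1, C2, I1 all integral)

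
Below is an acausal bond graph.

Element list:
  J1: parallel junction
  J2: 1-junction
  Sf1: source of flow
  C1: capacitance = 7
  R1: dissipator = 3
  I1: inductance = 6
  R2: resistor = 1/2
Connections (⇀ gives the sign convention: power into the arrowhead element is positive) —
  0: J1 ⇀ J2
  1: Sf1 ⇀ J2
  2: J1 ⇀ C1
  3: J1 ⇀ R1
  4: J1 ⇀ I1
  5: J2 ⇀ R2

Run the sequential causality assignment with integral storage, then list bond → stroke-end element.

bond 0 stroke at J2
bond 1 stroke at Sf1
bond 2 stroke at J1
bond 3 stroke at R1
bond 4 stroke at I1
bond 5 stroke at J2

bond 1 stroke at Sf1  (Sf1: flow source, stroke at near end)
bond 0 stroke at J2  (J2: bond 1 brought flow, rest push out)
bond 5 stroke at J2  (J2 flow already set via bond 1)
bond 2 stroke at J1  (C1 integral (e out))
bond 3 stroke at R1  (J1 effort already set via bond 2)
bond 4 stroke at I1  (common-e at J1 fixed by 2)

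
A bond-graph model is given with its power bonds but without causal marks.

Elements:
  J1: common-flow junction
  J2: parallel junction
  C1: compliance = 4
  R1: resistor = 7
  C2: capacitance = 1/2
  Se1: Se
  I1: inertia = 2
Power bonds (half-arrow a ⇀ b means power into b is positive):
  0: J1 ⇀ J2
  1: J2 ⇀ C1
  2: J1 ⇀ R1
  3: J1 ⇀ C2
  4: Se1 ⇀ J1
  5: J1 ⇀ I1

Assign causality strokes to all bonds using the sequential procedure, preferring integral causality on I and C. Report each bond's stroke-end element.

#0 →J1
#1 →J2
#2 →J1
#3 →J1
#4 →J1
#5 →I1

#4 →J1  (Se1 (Se) sets effort on bond)
#1 →J2  (C1 integral (e out))
#0 →J1  (J2 effort already set via bond 1)
#3 →J1  (C2 outputs effort q/C2)
#5 →I1  (I1 integral (f out))
#2 →J1  (common-f at J1 fixed by 5)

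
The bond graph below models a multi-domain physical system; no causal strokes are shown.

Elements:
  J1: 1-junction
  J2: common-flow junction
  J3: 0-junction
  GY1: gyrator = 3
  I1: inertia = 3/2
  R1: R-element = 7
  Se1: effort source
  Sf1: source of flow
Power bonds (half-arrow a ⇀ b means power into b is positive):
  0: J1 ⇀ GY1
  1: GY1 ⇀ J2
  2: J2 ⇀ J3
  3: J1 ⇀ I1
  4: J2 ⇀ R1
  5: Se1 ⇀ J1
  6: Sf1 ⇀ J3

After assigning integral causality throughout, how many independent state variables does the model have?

1  (I1 all integral)

b5 stroke at J1  (Se1: effort source, stroke at far end)
b6 stroke at Sf1  (Sf1: flow source, stroke at near end)
b2 stroke at J3  (closing 0-jn rule on J3)
b1 stroke at J2  (J2 flow already set via bond 2)
b4 stroke at J2  (J2 flow already set via bond 2)
b0 stroke at J1  (GY1: gyrator matches bond 1)
b3 stroke at I1  (only one flow-in slot at J1)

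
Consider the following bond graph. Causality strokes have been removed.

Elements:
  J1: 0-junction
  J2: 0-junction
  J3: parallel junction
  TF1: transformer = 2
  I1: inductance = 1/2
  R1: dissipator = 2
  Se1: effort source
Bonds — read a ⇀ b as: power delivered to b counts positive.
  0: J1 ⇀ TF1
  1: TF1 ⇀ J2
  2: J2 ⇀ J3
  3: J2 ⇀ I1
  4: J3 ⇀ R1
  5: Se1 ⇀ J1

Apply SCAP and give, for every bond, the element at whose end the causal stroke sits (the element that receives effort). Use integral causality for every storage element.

b0 stroke→TF1
b1 stroke→J2
b2 stroke→J3
b3 stroke→I1
b4 stroke→R1
b5 stroke→J1

bond 5 stroke→J1  (Se1 (Se) sets effort on bond)
bond 0 stroke→TF1  (J1 effort already set via bond 5)
bond 1 stroke→J2  (TF1 one-in-one-out from 0)
bond 2 stroke→J3  (J2: bond 1 brought effort, rest push out)
bond 3 stroke→I1  (common-e at J2 fixed by 1)
bond 4 stroke→R1  (common-e at J3 fixed by 2)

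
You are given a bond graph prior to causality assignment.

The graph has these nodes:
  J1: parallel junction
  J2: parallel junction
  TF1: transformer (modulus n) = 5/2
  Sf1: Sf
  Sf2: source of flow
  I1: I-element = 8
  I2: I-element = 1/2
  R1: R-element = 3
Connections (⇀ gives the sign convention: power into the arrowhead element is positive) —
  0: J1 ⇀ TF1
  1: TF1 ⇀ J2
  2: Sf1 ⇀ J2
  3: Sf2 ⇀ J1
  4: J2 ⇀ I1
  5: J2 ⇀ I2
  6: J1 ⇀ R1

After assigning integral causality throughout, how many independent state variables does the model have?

β2 stroke at Sf1  (Sf1 fixes flow; stroke at Sf1)
β3 stroke at Sf2  (Sf2 fixes flow; stroke at Sf2)
β4 stroke at I1  (prefer integral on I1)
β5 stroke at I2  (I2 outputs flow p/I2)
β1 stroke at J2  (closing 0-jn rule on J2)
β0 stroke at TF1  (TF1: transformer flips bond 1)
β6 stroke at J1  (only one effort-in slot at J1)

2  (I1, I2 all integral)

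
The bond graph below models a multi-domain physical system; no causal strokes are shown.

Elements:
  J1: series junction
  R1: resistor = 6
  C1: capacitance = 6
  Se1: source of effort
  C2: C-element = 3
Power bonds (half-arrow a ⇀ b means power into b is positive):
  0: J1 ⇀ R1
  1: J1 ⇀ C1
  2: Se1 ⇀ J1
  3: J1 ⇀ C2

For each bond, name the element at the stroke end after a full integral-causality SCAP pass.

#0 stroke→R1
#1 stroke→J1
#2 stroke→J1
#3 stroke→J1

b2 |J1  (Se1: effort source, stroke at far end)
b1 |J1  (prefer integral on C1)
b3 |J1  (C2 integral (e out))
b0 |R1  (J1: last free bond brings flow in)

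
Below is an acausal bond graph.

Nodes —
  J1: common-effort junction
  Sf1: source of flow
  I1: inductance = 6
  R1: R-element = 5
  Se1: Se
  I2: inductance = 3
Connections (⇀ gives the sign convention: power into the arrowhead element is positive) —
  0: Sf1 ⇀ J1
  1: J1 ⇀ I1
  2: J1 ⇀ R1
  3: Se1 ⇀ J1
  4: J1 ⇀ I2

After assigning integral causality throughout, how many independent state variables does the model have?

2  (I1, I2 all integral)

β0 |Sf1  (Sf1 fixes flow; stroke at Sf1)
β3 |J1  (Se1: effort source, stroke at far end)
β1 |I1  (0-jn J1 has e-setter on 3)
β2 |R1  (J1: bond 3 brought effort, rest push out)
β4 |I2  (0-jn J1 has e-setter on 3)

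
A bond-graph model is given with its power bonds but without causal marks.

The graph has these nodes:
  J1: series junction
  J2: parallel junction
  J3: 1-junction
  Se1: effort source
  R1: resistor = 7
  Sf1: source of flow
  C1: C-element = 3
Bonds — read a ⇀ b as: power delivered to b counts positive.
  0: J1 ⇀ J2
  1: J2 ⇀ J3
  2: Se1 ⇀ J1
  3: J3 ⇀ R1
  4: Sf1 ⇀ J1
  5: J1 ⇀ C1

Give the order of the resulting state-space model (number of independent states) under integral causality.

1  (C1 all integral)

#2 stroke at J1  (Se1 (Se) sets effort on bond)
#4 stroke at Sf1  (source Sf1 imposes f)
#0 stroke at J1  (1-jn J1 has f-setter on 4)
#5 stroke at J1  (J1 flow already set via bond 4)
#1 stroke at J2  (closing 0-jn rule on J2)
#3 stroke at J3  (J3: bond 1 brought flow, rest push out)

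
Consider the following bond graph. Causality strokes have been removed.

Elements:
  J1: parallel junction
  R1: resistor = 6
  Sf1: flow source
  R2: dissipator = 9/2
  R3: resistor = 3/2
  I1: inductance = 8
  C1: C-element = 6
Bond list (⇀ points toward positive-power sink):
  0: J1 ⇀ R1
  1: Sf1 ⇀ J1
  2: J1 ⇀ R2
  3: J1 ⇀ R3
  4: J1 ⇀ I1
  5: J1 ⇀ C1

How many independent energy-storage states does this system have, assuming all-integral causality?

#1 →Sf1  (Sf1 (Sf) sets flow on bond)
#4 →I1  (I1 outputs flow p/I1)
#5 →J1  (C1: C, integral causality)
#0 →R1  (common-e at J1 fixed by 5)
#2 →R2  (common-e at J1 fixed by 5)
#3 →R3  (J1: bond 5 brought effort, rest push out)

2  (C1, I1 all integral)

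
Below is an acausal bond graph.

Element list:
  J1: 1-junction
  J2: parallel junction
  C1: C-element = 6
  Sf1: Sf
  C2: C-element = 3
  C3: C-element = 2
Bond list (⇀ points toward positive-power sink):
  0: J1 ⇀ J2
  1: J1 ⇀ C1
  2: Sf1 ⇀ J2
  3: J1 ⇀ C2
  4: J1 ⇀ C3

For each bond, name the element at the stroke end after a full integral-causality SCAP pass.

b2 →Sf1  (Sf1 fixes flow; stroke at Sf1)
b0 →J2  (closing 0-jn rule on J2)
b1 →J1  (J1 flow already set via bond 0)
b3 →J1  (common-f at J1 fixed by 0)
b4 →J1  (J1 flow already set via bond 0)

b0 stroke at J2
b1 stroke at J1
b2 stroke at Sf1
b3 stroke at J1
b4 stroke at J1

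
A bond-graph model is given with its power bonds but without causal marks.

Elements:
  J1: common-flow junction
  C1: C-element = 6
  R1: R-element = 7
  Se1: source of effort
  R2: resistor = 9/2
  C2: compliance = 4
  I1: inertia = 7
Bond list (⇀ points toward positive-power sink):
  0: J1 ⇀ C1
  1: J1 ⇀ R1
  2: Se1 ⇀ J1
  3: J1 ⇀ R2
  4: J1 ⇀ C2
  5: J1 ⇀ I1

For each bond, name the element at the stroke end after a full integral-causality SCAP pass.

#0 |J1
#1 |J1
#2 |J1
#3 |J1
#4 |J1
#5 |I1

#2 |J1  (source Se1 imposes e)
#0 |J1  (prefer integral on C1)
#4 |J1  (C2 integral (e out))
#5 |I1  (I1 integral (f out))
#1 |J1  (common-f at J1 fixed by 5)
#3 |J1  (J1 flow already set via bond 5)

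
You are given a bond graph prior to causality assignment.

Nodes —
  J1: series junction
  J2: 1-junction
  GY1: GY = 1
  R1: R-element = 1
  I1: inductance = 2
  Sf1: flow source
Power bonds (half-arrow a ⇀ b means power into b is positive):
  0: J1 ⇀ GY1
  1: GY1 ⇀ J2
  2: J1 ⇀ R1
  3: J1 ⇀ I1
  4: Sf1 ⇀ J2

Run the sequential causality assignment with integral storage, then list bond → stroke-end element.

b0 stroke→J1
b1 stroke→J2
b2 stroke→J1
b3 stroke→I1
b4 stroke→Sf1

bond 4 |Sf1  (source Sf1 imposes f)
bond 1 |J2  (J2 flow already set via bond 4)
bond 0 |J1  (GY1: gyrator matches bond 1)
bond 3 |I1  (I1 outputs flow p/I1)
bond 2 |J1  (J1: bond 3 brought flow, rest push out)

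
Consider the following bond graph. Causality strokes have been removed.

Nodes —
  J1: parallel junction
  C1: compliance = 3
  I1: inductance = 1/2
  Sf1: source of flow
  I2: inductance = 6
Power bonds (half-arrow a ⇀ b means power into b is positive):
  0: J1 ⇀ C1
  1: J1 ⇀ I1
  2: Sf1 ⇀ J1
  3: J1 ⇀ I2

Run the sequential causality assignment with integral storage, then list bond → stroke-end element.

bond 2 stroke→Sf1  (Sf1 fixes flow; stroke at Sf1)
bond 0 stroke→J1  (C1 outputs effort q/C1)
bond 1 stroke→I1  (0-jn J1 has e-setter on 0)
bond 3 stroke→I2  (J1 effort already set via bond 0)

bond 0 |J1
bond 1 |I1
bond 2 |Sf1
bond 3 |I2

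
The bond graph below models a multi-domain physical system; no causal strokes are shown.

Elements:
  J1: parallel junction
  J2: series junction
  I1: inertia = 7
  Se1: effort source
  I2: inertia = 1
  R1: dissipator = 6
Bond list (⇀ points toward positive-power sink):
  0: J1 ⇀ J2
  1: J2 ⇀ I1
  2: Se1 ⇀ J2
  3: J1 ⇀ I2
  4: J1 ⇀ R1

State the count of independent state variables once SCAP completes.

2  (I1, I2 all integral)

#2 →J2  (Se1 (Se) sets effort on bond)
#1 →I1  (I1 integral (f out))
#0 →J2  (J2: bond 1 brought flow, rest push out)
#3 →I2  (I2: I, integral causality)
#4 →J1  (J1: last free bond brings effort in)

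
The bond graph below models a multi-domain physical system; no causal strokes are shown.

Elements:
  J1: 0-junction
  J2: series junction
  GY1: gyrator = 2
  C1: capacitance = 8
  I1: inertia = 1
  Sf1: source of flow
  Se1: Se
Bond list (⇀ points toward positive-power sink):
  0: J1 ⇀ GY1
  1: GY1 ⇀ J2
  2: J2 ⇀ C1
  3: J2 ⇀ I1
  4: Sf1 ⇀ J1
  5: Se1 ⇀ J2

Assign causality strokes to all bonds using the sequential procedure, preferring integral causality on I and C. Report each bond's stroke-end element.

#0 →J1
#1 →J2
#2 →J2
#3 →I1
#4 →Sf1
#5 →J2

#4 |Sf1  (source Sf1 imposes f)
#5 |J2  (Se1 (Se) sets effort on bond)
#0 |J1  (J1 needs exactly one e-in)
#1 |J2  (through GY1, causality inverts; strokes same side of GY1)
#2 |J2  (C1: C, integral causality)
#3 |I1  (only one flow-in slot at J2)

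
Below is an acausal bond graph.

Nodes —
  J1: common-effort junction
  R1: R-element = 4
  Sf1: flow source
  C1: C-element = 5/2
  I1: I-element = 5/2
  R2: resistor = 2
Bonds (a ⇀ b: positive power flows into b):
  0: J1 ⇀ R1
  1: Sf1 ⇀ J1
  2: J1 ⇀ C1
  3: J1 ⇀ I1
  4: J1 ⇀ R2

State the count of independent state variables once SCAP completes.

β1 stroke→Sf1  (Sf1: flow source, stroke at near end)
β2 stroke→J1  (C1: C, integral causality)
β0 stroke→R1  (common-e at J1 fixed by 2)
β3 stroke→I1  (J1 effort already set via bond 2)
β4 stroke→R2  (J1: bond 2 brought effort, rest push out)

2  (C1, I1 all integral)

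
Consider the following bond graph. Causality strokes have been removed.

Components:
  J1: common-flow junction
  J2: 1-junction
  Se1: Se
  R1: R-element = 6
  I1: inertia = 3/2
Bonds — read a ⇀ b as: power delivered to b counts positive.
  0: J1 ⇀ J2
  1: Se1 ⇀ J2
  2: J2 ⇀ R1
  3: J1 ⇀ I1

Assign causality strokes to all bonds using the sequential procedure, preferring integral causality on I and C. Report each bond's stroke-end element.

#1 stroke→J2  (Se1 (Se) sets effort on bond)
#3 stroke→I1  (prefer integral on I1)
#0 stroke→J1  (common-f at J1 fixed by 3)
#2 stroke→J2  (J2 flow already set via bond 0)

β0 →J1
β1 →J2
β2 →J2
β3 →I1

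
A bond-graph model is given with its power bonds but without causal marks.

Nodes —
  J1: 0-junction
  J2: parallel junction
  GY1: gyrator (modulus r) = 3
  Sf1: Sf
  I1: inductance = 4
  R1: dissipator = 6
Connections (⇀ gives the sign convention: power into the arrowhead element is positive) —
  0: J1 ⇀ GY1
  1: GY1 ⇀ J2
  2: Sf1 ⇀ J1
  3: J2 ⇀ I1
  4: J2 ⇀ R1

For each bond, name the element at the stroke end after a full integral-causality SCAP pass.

bond 0 |J1
bond 1 |J2
bond 2 |Sf1
bond 3 |I1
bond 4 |R1

#2 stroke at Sf1  (Sf1: flow source, stroke at near end)
#0 stroke at J1  (J1: last free bond brings effort in)
#1 stroke at J2  (through GY1, causality inverts; strokes same side of GY1)
#3 stroke at I1  (common-e at J2 fixed by 1)
#4 stroke at R1  (J2: bond 1 brought effort, rest push out)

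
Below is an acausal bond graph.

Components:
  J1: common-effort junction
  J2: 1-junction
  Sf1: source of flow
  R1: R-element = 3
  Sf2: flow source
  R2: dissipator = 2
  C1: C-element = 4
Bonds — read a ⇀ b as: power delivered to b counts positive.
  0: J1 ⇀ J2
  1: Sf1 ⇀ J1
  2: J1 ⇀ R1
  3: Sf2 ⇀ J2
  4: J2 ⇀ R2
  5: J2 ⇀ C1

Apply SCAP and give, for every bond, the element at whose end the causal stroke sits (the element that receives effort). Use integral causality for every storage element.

bond 0 stroke at J2
bond 1 stroke at Sf1
bond 2 stroke at J1
bond 3 stroke at Sf2
bond 4 stroke at J2
bond 5 stroke at J2

bond 1 →Sf1  (Sf1 (Sf) sets flow on bond)
bond 3 →Sf2  (Sf2: flow source, stroke at near end)
bond 0 →J2  (J2: bond 3 brought flow, rest push out)
bond 4 →J2  (J2: bond 3 brought flow, rest push out)
bond 5 →J2  (common-f at J2 fixed by 3)
bond 2 →J1  (J1: last free bond brings effort in)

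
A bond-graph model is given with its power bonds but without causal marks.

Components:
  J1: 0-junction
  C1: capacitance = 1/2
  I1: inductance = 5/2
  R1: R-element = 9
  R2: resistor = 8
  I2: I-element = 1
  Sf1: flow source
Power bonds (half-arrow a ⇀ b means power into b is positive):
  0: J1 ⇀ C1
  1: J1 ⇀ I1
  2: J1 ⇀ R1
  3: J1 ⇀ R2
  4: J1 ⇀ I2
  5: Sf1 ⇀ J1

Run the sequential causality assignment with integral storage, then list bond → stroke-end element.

#5 stroke at Sf1  (source Sf1 imposes f)
#0 stroke at J1  (C1 integral (e out))
#1 stroke at I1  (common-e at J1 fixed by 0)
#2 stroke at R1  (0-jn J1 has e-setter on 0)
#3 stroke at R2  (J1 effort already set via bond 0)
#4 stroke at I2  (0-jn J1 has e-setter on 0)

#0 stroke→J1
#1 stroke→I1
#2 stroke→R1
#3 stroke→R2
#4 stroke→I2
#5 stroke→Sf1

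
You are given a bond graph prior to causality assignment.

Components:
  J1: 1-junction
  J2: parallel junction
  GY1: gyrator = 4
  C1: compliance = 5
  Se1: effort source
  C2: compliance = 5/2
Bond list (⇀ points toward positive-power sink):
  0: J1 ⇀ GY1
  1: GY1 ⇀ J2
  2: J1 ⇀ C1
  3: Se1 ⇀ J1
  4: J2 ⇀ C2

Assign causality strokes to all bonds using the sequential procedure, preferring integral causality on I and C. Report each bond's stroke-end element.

#3 |J1  (Se1 fixes effort; stroke away)
#2 |J1  (C1 outputs effort q/C1)
#0 |GY1  (only one flow-in slot at J1)
#1 |GY1  (GY1: gyrator matches bond 0)
#4 |J2  (J2: last free bond brings effort in)

β0 stroke at GY1
β1 stroke at GY1
β2 stroke at J1
β3 stroke at J1
β4 stroke at J2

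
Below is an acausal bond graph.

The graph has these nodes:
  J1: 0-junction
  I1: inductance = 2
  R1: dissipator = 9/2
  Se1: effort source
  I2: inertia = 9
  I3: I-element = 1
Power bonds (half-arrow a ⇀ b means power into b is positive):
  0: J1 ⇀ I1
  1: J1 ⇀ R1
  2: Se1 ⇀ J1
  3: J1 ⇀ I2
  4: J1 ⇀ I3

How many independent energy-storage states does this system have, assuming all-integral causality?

3  (I1, I2, I3 all integral)

#2 |J1  (source Se1 imposes e)
#0 |I1  (J1 effort already set via bond 2)
#1 |R1  (J1: bond 2 brought effort, rest push out)
#3 |I2  (J1 effort already set via bond 2)
#4 |I3  (J1: bond 2 brought effort, rest push out)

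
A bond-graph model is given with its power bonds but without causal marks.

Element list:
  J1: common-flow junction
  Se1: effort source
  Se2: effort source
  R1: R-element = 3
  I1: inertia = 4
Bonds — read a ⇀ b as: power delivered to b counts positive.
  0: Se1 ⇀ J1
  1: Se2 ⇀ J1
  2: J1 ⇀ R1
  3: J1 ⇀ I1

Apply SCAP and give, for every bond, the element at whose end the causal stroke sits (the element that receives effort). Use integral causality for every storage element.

bond 0 stroke→J1  (source Se1 imposes e)
bond 1 stroke→J1  (Se2 fixes effort; stroke away)
bond 3 stroke→I1  (I1 outputs flow p/I1)
bond 2 stroke→J1  (J1: bond 3 brought flow, rest push out)

bond 0 stroke→J1
bond 1 stroke→J1
bond 2 stroke→J1
bond 3 stroke→I1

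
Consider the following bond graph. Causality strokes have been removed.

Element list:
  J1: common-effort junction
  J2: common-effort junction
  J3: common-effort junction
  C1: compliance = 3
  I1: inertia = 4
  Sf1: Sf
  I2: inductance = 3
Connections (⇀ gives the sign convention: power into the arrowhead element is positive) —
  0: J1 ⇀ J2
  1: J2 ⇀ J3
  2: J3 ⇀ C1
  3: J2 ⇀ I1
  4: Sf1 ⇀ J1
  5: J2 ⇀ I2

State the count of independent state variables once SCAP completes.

3  (C1, I1, I2 all integral)

#4 stroke at Sf1  (Sf1 fixes flow; stroke at Sf1)
#0 stroke at J1  (only one effort-in slot at J1)
#2 stroke at J3  (C1 integral (e out))
#1 stroke at J2  (0-jn J3 has e-setter on 2)
#3 stroke at I1  (common-e at J2 fixed by 1)
#5 stroke at I2  (J2 effort already set via bond 1)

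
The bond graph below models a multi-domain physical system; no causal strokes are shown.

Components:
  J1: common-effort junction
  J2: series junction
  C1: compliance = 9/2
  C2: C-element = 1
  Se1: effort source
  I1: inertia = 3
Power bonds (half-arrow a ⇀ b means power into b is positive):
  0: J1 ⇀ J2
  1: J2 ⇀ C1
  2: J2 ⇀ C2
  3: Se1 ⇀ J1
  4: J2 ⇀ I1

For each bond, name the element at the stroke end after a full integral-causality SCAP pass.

β0 stroke at J2
β1 stroke at J2
β2 stroke at J2
β3 stroke at J1
β4 stroke at I1

#3 stroke→J1  (Se1 fixes effort; stroke away)
#0 stroke→J2  (J1 effort already set via bond 3)
#1 stroke→J2  (C1 outputs effort q/C1)
#2 stroke→J2  (C2 outputs effort q/C2)
#4 stroke→I1  (closing 1-jn rule on J2)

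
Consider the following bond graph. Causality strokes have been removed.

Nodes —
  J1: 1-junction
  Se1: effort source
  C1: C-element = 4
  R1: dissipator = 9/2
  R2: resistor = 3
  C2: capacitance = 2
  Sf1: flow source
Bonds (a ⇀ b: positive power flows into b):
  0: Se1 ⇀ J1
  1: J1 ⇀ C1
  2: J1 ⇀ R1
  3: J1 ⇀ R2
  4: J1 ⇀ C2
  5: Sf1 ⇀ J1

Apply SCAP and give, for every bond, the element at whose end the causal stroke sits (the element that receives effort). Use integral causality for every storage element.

β0 stroke at J1
β1 stroke at J1
β2 stroke at J1
β3 stroke at J1
β4 stroke at J1
β5 stroke at Sf1

b0 →J1  (Se1: effort source, stroke at far end)
b5 →Sf1  (source Sf1 imposes f)
b1 →J1  (J1: bond 5 brought flow, rest push out)
b2 →J1  (1-jn J1 has f-setter on 5)
b3 →J1  (1-jn J1 has f-setter on 5)
b4 →J1  (1-jn J1 has f-setter on 5)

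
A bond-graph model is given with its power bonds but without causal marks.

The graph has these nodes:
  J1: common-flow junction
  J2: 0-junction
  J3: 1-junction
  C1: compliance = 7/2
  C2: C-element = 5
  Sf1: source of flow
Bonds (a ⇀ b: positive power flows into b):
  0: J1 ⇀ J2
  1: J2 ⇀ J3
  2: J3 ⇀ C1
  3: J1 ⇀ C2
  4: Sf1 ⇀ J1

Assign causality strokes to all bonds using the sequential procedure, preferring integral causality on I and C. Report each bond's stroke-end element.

#4 stroke→Sf1  (Sf1: flow source, stroke at near end)
#0 stroke→J1  (1-jn J1 has f-setter on 4)
#3 stroke→J1  (J1 flow already set via bond 4)
#1 stroke→J2  (closing 0-jn rule on J2)
#2 stroke→J3  (J3: bond 1 brought flow, rest push out)

b0 →J1
b1 →J2
b2 →J3
b3 →J1
b4 →Sf1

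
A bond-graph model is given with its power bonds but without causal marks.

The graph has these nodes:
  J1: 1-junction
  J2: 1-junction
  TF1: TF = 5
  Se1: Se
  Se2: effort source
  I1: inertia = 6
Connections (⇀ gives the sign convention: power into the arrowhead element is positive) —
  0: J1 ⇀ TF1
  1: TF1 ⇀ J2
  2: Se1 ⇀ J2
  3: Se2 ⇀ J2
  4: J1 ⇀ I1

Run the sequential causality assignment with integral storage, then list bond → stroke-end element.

b0 |J1
b1 |TF1
b2 |J2
b3 |J2
b4 |I1

#2 stroke→J2  (Se1 fixes effort; stroke away)
#3 stroke→J2  (source Se2 imposes e)
#1 stroke→TF1  (closing 1-jn rule on J2)
#0 stroke→J1  (through TF1, causality passes straight; one stroke at TF1)
#4 stroke→I1  (J1 needs exactly one f-in)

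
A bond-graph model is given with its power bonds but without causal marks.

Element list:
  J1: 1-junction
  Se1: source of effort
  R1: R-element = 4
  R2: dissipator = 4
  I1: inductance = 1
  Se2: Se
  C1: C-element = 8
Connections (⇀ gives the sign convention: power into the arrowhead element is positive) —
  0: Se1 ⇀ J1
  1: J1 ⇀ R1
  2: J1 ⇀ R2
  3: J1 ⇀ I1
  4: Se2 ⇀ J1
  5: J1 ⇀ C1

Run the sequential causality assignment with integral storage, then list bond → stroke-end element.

#0 stroke→J1  (source Se1 imposes e)
#4 stroke→J1  (Se2 (Se) sets effort on bond)
#3 stroke→I1  (I1 outputs flow p/I1)
#1 stroke→J1  (common-f at J1 fixed by 3)
#2 stroke→J1  (J1 flow already set via bond 3)
#5 stroke→J1  (1-jn J1 has f-setter on 3)

b0 |J1
b1 |J1
b2 |J1
b3 |I1
b4 |J1
b5 |J1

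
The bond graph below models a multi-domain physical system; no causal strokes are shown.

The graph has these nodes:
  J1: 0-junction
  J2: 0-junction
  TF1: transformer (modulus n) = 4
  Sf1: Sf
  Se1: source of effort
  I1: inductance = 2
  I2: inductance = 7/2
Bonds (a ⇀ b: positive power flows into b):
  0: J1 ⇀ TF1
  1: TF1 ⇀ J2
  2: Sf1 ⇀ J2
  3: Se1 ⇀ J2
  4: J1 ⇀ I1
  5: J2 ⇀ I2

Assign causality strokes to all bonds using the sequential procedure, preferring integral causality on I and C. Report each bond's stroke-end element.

#2 stroke→Sf1  (source Sf1 imposes f)
#3 stroke→J2  (Se1 (Se) sets effort on bond)
#1 stroke→TF1  (J2 effort already set via bond 3)
#5 stroke→I2  (J2: bond 3 brought effort, rest push out)
#0 stroke→J1  (TF TF1: opposite of bond 1)
#4 stroke→I1  (common-e at J1 fixed by 0)

b0 |J1
b1 |TF1
b2 |Sf1
b3 |J2
b4 |I1
b5 |I2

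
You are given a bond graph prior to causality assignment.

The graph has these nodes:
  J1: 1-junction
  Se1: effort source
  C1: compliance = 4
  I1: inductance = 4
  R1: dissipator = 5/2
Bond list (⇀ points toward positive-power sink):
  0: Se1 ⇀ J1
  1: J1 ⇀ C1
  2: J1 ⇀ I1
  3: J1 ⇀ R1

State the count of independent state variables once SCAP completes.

2  (C1, I1 all integral)

bond 0 |J1  (Se1 (Se) sets effort on bond)
bond 1 |J1  (C1 integral (e out))
bond 2 |I1  (I1 outputs flow p/I1)
bond 3 |J1  (1-jn J1 has f-setter on 2)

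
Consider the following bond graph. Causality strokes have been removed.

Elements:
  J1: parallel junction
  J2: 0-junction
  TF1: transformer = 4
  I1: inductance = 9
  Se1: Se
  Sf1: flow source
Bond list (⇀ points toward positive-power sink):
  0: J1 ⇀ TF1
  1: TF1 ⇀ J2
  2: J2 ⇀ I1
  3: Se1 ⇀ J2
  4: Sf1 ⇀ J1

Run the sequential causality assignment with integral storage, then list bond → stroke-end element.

b0 stroke at J1
b1 stroke at TF1
b2 stroke at I1
b3 stroke at J2
b4 stroke at Sf1

#3 stroke→J2  (source Se1 imposes e)
#4 stroke→Sf1  (Sf1 fixes flow; stroke at Sf1)
#0 stroke→J1  (J1 needs exactly one e-in)
#1 stroke→TF1  (common-e at J2 fixed by 3)
#2 stroke→I1  (J2 effort already set via bond 3)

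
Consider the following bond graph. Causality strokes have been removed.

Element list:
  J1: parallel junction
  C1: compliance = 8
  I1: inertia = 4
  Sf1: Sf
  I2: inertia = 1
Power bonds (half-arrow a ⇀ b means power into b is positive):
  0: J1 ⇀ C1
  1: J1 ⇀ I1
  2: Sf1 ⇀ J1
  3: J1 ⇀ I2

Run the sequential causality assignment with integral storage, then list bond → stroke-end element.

b2 stroke→Sf1  (Sf1 (Sf) sets flow on bond)
b0 stroke→J1  (C1 outputs effort q/C1)
b1 stroke→I1  (0-jn J1 has e-setter on 0)
b3 stroke→I2  (J1: bond 0 brought effort, rest push out)

bond 0 |J1
bond 1 |I1
bond 2 |Sf1
bond 3 |I2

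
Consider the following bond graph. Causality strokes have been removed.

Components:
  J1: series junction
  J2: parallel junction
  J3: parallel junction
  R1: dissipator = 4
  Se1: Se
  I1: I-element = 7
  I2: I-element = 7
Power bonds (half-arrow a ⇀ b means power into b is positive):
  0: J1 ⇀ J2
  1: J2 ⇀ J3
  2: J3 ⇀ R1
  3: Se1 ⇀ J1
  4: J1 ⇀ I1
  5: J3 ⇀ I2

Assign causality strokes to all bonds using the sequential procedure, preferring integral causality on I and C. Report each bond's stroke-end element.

β0 stroke→J1
β1 stroke→J2
β2 stroke→J3
β3 stroke→J1
β4 stroke→I1
β5 stroke→I2

bond 3 |J1  (Se1: effort source, stroke at far end)
bond 4 |I1  (I1 outputs flow p/I1)
bond 0 |J1  (1-jn J1 has f-setter on 4)
bond 1 |J2  (J2: last free bond brings effort in)
bond 5 |I2  (prefer integral on I2)
bond 2 |J3  (J3 needs exactly one e-in)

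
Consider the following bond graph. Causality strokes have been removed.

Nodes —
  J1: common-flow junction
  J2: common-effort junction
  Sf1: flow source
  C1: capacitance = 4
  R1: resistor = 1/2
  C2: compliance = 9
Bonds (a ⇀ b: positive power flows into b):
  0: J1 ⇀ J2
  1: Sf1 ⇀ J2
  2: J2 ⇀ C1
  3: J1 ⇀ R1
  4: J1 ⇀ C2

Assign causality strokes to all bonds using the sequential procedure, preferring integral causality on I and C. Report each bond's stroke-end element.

#1 →Sf1  (source Sf1 imposes f)
#2 →J2  (prefer integral on C1)
#0 →J1  (0-jn J2 has e-setter on 2)
#4 →J1  (C2 integral (e out))
#3 →R1  (J1: last free bond brings flow in)

β0 stroke→J1
β1 stroke→Sf1
β2 stroke→J2
β3 stroke→R1
β4 stroke→J1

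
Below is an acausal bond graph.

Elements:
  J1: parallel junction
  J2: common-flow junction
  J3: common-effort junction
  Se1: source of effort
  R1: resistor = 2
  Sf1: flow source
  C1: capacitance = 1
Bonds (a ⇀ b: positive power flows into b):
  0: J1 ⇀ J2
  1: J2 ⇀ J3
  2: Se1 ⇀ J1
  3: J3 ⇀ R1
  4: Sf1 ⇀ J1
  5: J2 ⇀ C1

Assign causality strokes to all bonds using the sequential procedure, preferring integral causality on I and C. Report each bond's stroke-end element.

#0 stroke→J2
#1 stroke→J3
#2 stroke→J1
#3 stroke→R1
#4 stroke→Sf1
#5 stroke→J2

b2 |J1  (Se1 fixes effort; stroke away)
b4 |Sf1  (Sf1: flow source, stroke at near end)
b0 |J2  (common-e at J1 fixed by 2)
b5 |J2  (prefer integral on C1)
b1 |J3  (J2: last free bond brings flow in)
b3 |R1  (J3 effort already set via bond 1)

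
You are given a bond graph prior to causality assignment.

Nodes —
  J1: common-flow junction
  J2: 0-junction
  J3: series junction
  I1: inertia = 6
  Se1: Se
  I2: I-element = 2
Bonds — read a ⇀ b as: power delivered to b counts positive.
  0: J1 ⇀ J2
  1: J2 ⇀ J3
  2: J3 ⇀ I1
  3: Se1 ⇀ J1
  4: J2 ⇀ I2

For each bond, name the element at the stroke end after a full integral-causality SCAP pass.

bond 3 →J1  (Se1: effort source, stroke at far end)
bond 0 →J2  (J1: last free bond brings flow in)
bond 1 →J3  (0-jn J2 has e-setter on 0)
bond 4 →I2  (common-e at J2 fixed by 0)
bond 2 →I1  (J3 needs exactly one f-in)

#0 stroke at J2
#1 stroke at J3
#2 stroke at I1
#3 stroke at J1
#4 stroke at I2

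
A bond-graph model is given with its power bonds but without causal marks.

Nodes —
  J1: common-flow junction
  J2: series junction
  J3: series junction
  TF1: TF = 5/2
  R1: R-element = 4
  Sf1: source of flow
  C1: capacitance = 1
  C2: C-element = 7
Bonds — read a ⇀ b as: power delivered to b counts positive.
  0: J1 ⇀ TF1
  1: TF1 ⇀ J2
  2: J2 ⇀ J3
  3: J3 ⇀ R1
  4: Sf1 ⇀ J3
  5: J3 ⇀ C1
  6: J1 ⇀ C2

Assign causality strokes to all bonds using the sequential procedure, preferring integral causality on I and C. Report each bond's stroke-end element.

b4 stroke at Sf1  (Sf1: flow source, stroke at near end)
b2 stroke at J3  (J3: bond 4 brought flow, rest push out)
b3 stroke at J3  (common-f at J3 fixed by 4)
b5 stroke at J3  (J3 flow already set via bond 4)
b1 stroke at J2  (1-jn J2 has f-setter on 2)
b0 stroke at TF1  (TF1: transformer flips bond 1)
b6 stroke at J1  (1-jn J1 has f-setter on 0)

bond 0 →TF1
bond 1 →J2
bond 2 →J3
bond 3 →J3
bond 4 →Sf1
bond 5 →J3
bond 6 →J1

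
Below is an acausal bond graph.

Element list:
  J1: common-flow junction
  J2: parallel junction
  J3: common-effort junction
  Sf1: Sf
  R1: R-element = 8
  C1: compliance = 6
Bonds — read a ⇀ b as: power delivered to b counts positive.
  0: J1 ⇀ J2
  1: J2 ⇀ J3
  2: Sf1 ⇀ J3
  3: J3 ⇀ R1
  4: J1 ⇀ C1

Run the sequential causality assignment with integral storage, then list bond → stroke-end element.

bond 2 |Sf1  (Sf1 (Sf) sets flow on bond)
bond 4 |J1  (C1: C, integral causality)
bond 0 |J2  (only one flow-in slot at J1)
bond 1 |J3  (common-e at J2 fixed by 0)
bond 3 |R1  (common-e at J3 fixed by 1)

bond 0 →J2
bond 1 →J3
bond 2 →Sf1
bond 3 →R1
bond 4 →J1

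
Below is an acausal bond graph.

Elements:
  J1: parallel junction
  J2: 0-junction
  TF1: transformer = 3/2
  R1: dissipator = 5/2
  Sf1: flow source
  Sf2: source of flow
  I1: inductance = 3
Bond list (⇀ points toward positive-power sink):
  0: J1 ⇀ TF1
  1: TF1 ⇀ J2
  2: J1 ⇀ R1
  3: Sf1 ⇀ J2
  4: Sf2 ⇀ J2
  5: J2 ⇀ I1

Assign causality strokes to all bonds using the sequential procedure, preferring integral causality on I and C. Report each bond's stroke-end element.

b0 →TF1
b1 →J2
b2 →J1
b3 →Sf1
b4 →Sf2
b5 →I1

β3 |Sf1  (Sf1: flow source, stroke at near end)
β4 |Sf2  (Sf2 (Sf) sets flow on bond)
β5 |I1  (I1 integral (f out))
β1 |J2  (only one effort-in slot at J2)
β0 |TF1  (TF1: transformer flips bond 1)
β2 |J1  (J1 needs exactly one e-in)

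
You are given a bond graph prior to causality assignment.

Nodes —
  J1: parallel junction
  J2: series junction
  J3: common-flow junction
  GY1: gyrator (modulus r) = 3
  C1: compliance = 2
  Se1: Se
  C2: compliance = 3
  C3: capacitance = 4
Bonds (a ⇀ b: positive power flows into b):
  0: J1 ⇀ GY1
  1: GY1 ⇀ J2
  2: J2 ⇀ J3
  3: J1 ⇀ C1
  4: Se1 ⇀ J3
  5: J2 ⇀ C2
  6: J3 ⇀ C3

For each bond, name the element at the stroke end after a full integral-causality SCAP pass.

bond 4 |J3  (source Se1 imposes e)
bond 3 |J1  (C1 integral (e out))
bond 0 |GY1  (common-e at J1 fixed by 3)
bond 1 |GY1  (GY1 both-in/both-out from 0)
bond 2 |J2  (J2 flow already set via bond 1)
bond 5 |J2  (common-f at J2 fixed by 1)
bond 6 |J3  (J3: bond 2 brought flow, rest push out)

β0 |GY1
β1 |GY1
β2 |J2
β3 |J1
β4 |J3
β5 |J2
β6 |J3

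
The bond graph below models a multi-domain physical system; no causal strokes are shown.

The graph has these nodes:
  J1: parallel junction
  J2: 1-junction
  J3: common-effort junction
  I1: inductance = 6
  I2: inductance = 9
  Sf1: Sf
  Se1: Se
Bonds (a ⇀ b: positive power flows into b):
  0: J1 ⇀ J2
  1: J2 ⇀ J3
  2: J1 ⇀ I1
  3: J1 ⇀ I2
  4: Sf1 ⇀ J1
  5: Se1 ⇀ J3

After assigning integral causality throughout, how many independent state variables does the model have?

2  (I1, I2 all integral)

β4 stroke at Sf1  (Sf1: flow source, stroke at near end)
β5 stroke at J3  (Se1 (Se) sets effort on bond)
β1 stroke at J2  (common-e at J3 fixed by 5)
β0 stroke at J1  (only one flow-in slot at J2)
β2 stroke at I1  (0-jn J1 has e-setter on 0)
β3 stroke at I2  (0-jn J1 has e-setter on 0)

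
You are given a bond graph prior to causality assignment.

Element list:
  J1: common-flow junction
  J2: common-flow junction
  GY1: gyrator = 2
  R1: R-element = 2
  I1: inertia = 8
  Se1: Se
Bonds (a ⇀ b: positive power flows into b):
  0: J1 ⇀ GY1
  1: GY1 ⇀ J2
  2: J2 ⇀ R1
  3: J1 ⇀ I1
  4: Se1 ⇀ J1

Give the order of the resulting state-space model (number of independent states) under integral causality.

1  (I1 all integral)

b4 stroke at J1  (source Se1 imposes e)
b3 stroke at I1  (prefer integral on I1)
b0 stroke at J1  (J1: bond 3 brought flow, rest push out)
b1 stroke at J2  (GY1 both-in/both-out from 0)
b2 stroke at R1  (J2 needs exactly one f-in)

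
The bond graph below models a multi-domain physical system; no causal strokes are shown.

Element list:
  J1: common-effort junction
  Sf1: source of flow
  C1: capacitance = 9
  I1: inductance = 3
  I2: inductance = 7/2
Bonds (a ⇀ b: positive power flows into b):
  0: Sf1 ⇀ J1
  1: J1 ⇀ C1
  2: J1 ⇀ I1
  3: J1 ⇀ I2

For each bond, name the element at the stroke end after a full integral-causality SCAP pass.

β0 |Sf1  (Sf1 fixes flow; stroke at Sf1)
β1 |J1  (C1: C, integral causality)
β2 |I1  (common-e at J1 fixed by 1)
β3 |I2  (J1 effort already set via bond 1)

#0 |Sf1
#1 |J1
#2 |I1
#3 |I2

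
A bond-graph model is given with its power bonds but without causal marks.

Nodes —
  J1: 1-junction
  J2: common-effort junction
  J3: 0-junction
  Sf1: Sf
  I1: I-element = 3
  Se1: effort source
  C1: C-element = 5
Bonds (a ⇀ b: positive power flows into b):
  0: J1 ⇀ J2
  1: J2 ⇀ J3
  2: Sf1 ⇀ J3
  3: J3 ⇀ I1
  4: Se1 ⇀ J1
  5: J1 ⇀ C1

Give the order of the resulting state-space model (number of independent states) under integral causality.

2  (C1, I1 all integral)

bond 2 →Sf1  (Sf1 fixes flow; stroke at Sf1)
bond 4 →J1  (Se1: effort source, stroke at far end)
bond 3 →I1  (prefer integral on I1)
bond 1 →J3  (J3: last free bond brings effort in)
bond 0 →J2  (only one effort-in slot at J2)
bond 5 →J1  (J1 flow already set via bond 0)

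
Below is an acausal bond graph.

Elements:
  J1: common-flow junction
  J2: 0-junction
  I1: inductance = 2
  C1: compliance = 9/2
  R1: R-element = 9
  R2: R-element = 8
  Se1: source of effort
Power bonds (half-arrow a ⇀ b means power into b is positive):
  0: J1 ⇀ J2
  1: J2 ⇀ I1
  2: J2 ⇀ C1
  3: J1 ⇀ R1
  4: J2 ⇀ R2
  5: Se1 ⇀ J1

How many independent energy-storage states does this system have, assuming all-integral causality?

bond 5 →J1  (Se1: effort source, stroke at far end)
bond 1 →I1  (I1 integral (f out))
bond 2 →J2  (C1 integral (e out))
bond 0 →J1  (common-e at J2 fixed by 2)
bond 4 →R2  (J2 effort already set via bond 2)
bond 3 →R1  (J1 needs exactly one f-in)

2  (C1, I1 all integral)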